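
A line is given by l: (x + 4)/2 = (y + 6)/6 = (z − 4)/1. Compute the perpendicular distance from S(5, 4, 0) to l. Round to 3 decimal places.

7.965

l has direction (2, 6, 1) through (-4, -6, 4).
Taking (-4, -6, 4) on l with direction v = (2, 6, 1): w = S − (-4, -6, 4) = (9, 10, -4), and w × v = (34, -17, 34).
Distance = |w × v| / |v| = √2601 / √41 ≈ 7.965.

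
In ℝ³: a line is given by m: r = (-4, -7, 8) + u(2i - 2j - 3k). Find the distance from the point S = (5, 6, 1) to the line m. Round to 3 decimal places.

17.002

Taking (-4, -7, 8) on m with direction v = (2, -2, -3): w = S − (-4, -7, 8) = (9, 13, -7), and w × v = (-53, 13, -44).
Distance = |w × v| / |v| = √4914 / √17 ≈ 17.002.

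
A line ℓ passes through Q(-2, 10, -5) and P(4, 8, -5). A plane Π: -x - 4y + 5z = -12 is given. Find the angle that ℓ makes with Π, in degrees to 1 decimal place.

A direction vector for ℓ is P − Q = (6, -2, 0).
sin θ = |n·v| / (|n||v|) = |2| / (√42 · √40) = 0.04880.
θ ≈ 2.8°.

2.8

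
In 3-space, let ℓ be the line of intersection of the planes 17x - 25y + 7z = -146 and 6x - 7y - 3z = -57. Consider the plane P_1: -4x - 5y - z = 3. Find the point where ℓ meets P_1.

Direction of ℓ: (17, -25, 7) × (6, -7, -3) = (124, 93, 31).
A point on ℓ: solving the two plane equations with x = -17 gives (-17, -6, -1).
Substitute r = (-17, -6, -1) + t(124, 93, 31) into the plane: 99 + (-992)t = 3, so t = 3/31.
Intersection: (-17, -6, -1) + (3/31)·(124, 93, 31) = (-5, 3, 2).

(-5, 3, 2)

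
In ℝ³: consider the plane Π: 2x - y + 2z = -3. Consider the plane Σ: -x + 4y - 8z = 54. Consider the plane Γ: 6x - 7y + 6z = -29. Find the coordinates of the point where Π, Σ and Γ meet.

(6, 5, -5)

Solving the 3×3 linear system 2x - y + 2z = -3, -x + 4y - 8z = 54, 6x - 7y + 6z = -29 (e.g. by elimination or Cramer's rule, determinant = -56) gives (6, 5, -5).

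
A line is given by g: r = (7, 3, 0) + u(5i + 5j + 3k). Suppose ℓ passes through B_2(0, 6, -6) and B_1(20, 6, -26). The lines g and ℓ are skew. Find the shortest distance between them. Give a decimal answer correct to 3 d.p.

A direction vector for ℓ is B_1 − B_2 = (20, 0, -20).
Common perpendicular direction n = (5, 5, 3) × (20, 0, -20) = (-100, 160, -100).
With w = (0, 6, -6) − (7, 3, 0) = (-7, 3, -6), w · n = 1780.
Distance = |w · n| / |n| = |1780| / √45600 ≈ 8.336.

8.336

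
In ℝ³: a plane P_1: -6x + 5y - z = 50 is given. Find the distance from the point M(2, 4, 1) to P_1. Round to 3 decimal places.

5.461

n·M − d = (-6)·(2) + (5)·(4) + (-1)·(1) − 50 = -43; |n| = √62.
Distance = |-43| / √62 = 43/√62 ≈ 5.461.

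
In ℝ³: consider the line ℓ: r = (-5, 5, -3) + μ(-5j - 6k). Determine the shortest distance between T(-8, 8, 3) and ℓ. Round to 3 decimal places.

3.371

Taking (-5, 5, -3) on ℓ with direction v = (0, -5, -6): w = T − (-5, 5, -3) = (-3, 3, 6), and w × v = (12, -18, 15).
Distance = |w × v| / |v| = √693 / √61 ≈ 3.371.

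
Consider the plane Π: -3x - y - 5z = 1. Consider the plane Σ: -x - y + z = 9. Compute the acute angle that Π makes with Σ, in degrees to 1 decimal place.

84.4

cos θ = |n₁·n₂| / (|n₁||n₂|) = |-1| / (√35 · √3).
θ = arccos(0.09759) ≈ 84.4°.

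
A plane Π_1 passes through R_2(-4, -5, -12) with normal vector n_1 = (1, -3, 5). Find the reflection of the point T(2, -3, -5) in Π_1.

Π_1: n_1·r = n_1·R_2 gives x - 3y + 5z = -49.
λ = (n·T − d)/|n|² = (-14 − (-49))/35 = 1.
Reflection = T − 2λn = (2, -3, -5) − 2·(1, -3, 5) = (0, 3, -15).

(0, 3, -15)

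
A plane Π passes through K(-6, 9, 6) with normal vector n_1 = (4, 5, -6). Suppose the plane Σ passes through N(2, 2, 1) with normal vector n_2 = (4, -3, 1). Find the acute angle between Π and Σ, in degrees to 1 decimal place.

83.6

Π: n_1·r = n_1·K gives 4x + 5y - 6z = -15.
Σ: n_2·r = n_2·N gives 4x - 3y + z = 3.
cos θ = |n₁·n₂| / (|n₁||n₂|) = |-5| / (√77 · √26).
θ = arccos(0.11175) ≈ 83.6°.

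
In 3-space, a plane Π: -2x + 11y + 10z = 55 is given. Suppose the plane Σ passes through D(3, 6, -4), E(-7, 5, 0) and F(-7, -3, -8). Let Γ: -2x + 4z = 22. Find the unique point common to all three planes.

DE = (-10, -1, 4), DF = (-10, -9, -4); a normal to Σ is DE × DF = (40, -80, 80).
Using D: Σ has equation 40x - 80y + 80z = -680.
Solving the 3×3 linear system -2x + 11y + 10z = 55, 40x - 80y + 80z = -680, -2x + 4z = 22 (e.g. by elimination or Cramer's rule, determinant = -4480) gives (-11, 3, 0).

(-11, 3, 0)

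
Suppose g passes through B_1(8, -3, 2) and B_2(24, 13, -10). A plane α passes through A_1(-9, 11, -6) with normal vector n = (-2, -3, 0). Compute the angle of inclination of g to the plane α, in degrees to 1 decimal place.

A direction vector for g is B_2 − B_1 = (16, 16, -12).
α: n·r = n·A_1 gives -2x - 3y = -15.
sin θ = |n·v| / (|n||v|) = |-80| / (√13 · √656) = 0.86630.
θ ≈ 60.0°.

60.0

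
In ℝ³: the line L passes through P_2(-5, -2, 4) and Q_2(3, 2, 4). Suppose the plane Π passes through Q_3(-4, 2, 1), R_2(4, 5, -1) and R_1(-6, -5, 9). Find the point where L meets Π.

A direction vector for L is Q_2 − P_2 = (8, 4, 0).
Q_3R_2 = (8, 3, -2), Q_3R_1 = (-2, -7, 8); a normal to Π is Q_3R_2 × Q_3R_1 = (10, -60, -50).
Using Q_3: Π has equation 10x - 60y - 50z = -210.
Substitute r = (-5, -2, 4) + t(8, 4, 0) into the plane: -130 + (-160)t = -210, so t = 1/2.
Intersection: (-5, -2, 4) + (1/2)·(8, 4, 0) = (-1, 0, 4).

(-1, 0, 4)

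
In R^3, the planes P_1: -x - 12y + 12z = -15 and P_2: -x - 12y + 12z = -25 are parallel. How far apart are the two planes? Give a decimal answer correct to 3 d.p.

0.588

Same normal n = (-1, -12, 12) with |n| = √289; distance = |-15 − (-25)| / |n| = 10/√289 ≈ 0.588.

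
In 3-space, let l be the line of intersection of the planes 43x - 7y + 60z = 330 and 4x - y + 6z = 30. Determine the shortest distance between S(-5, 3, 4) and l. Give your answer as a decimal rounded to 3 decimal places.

8.631

Direction of l: (43, -7, 60) × (4, -1, 6) = (18, -18, -15).
A point on l: solving the two plane equations with x = 8 gives (8, 2, 0).
Taking (8, 2, 0) on l with direction v = (18, -18, -15): w = S − (8, 2, 0) = (-13, 1, 4), and w × v = (57, -123, 216).
Distance = |w × v| / |v| = √65034 / √873 ≈ 8.631.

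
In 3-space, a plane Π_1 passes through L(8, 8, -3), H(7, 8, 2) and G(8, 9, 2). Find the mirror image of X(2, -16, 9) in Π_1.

(-18, 4, 5)

LH = (-1, 0, 5), LG = (0, 1, 5); a normal to Π_1 is LH × LG = (-5, 5, -1).
Using L: Π_1 has equation -5x + 5y - z = 3.
λ = (n·X − d)/|n|² = (-99 − 3)/51 = -2.
Reflection = X − 2λn = (2, -16, 9) − (-4)·(-5, 5, -1) = (-18, 4, 5).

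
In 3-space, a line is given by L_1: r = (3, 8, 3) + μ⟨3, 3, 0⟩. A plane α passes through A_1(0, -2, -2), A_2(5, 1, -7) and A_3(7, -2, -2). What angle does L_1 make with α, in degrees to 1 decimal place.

37.3

A_1A_2 = (5, 3, -5), A_1A_3 = (7, 0, 0); a normal to α is A_1A_2 × A_1A_3 = (0, -35, -21).
Using A_1: α has equation -35y - 21z = 112.
sin θ = |n·v| / (|n||v|) = |-105| / (√1666 · √18) = 0.60634.
θ ≈ 37.3°.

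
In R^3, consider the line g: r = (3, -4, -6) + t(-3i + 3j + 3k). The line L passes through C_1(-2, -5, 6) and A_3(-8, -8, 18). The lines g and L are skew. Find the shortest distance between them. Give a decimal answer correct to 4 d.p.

1.4600

A direction vector for L is A_3 − C_1 = (-6, -3, 12).
Common perpendicular direction n = (-3, 3, 3) × (-6, -3, 12) = (45, 18, 27).
With w = (-2, -5, 6) − (3, -4, -6) = (-5, -1, 12), w · n = 81.
Distance = |w · n| / |n| = |81| / √3078 ≈ 1.4600.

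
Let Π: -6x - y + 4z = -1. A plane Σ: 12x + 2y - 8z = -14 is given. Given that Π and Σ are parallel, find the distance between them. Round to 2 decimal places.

1.10

Rescale Σ by 1/(-2): -6x - y + 4z = 7. Then distance = |-1 − 7| / √53 ≈ 1.10.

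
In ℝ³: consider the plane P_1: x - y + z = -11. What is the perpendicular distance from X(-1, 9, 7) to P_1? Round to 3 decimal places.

4.619

n·X − d = (1)·(-1) + (-1)·(9) + (1)·(7) − (-11) = 8; |n| = √3.
Distance = |8| / √3 = 8/√3 ≈ 4.619.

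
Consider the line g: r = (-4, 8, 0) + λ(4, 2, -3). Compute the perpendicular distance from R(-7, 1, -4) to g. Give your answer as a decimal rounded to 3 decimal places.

Taking (-4, 8, 0) on g with direction v = (4, 2, -3): w = R − (-4, 8, 0) = (-3, -7, -4), and w × v = (29, -25, 22).
Distance = |w × v| / |v| = √1950 / √29 ≈ 8.200.

8.200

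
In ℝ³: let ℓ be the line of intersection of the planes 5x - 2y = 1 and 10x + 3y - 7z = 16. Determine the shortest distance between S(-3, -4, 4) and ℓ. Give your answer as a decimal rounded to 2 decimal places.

Direction of ℓ: (5, -2, 0) × (10, 3, -7) = (14, 35, 35).
A point on ℓ: solving the two plane equations with x = 1 gives (1, 2, 0).
Taking (1, 2, 0) on ℓ with direction v = (14, 35, 35): w = S − (1, 2, 0) = (-4, -6, 4), and w × v = (-350, 196, -56).
Distance = |w × v| / |v| = √164052 / √2646 ≈ 7.87.

7.87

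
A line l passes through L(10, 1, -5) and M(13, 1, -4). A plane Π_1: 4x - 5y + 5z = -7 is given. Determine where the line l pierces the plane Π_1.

(7, 1, -6)

A direction vector for l is M − L = (3, 0, 1).
Substitute r = (10, 1, -5) + t(3, 0, 1) into the plane: 10 + 17t = -7, so t = -1.
Intersection: (10, 1, -5) + (-1)·(3, 0, 1) = (7, 1, -6).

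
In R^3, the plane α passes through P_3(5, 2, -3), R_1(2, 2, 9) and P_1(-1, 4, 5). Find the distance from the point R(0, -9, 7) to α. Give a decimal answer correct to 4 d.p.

P_3R_1 = (-3, 0, 12), P_3P_1 = (-6, 2, 8); a normal to α is P_3R_1 × P_3P_1 = (-24, -48, -6).
Using P_3: α has equation -24x - 48y - 6z = -198.
n·R − d = (-24)·(0) + (-48)·(-9) + (-6)·(7) − (-198) = 588; |n| = √2916.
Distance = |588| / √2916 = 588/√2916 ≈ 10.8889.

10.8889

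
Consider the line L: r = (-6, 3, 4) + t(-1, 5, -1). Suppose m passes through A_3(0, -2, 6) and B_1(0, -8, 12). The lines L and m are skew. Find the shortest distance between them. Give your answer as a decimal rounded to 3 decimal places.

A direction vector for m is B_1 − A_3 = (0, -6, 6).
Common perpendicular direction n = (-1, 5, -1) × (0, -6, 6) = (24, 6, 6).
With w = (0, -2, 6) − (-6, 3, 4) = (6, -5, 2), w · n = 126.
Distance = |w · n| / |n| = |126| / √648 ≈ 4.950.

4.950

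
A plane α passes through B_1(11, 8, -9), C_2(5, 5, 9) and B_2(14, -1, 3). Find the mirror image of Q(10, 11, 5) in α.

B_1C_2 = (-6, -3, 18), B_1B_2 = (3, -9, 12); a normal to α is B_1C_2 × B_1B_2 = (126, 126, 63).
Using B_1: α has equation 126x + 126y + 63z = 1827.
λ = (n·Q − d)/|n|² = (2961 − 1827)/35721 = 2/63.
Reflection = Q − 2λn = (10, 11, 5) − (4/63)·(126, 126, 63) = (2, 3, 1).

(2, 3, 1)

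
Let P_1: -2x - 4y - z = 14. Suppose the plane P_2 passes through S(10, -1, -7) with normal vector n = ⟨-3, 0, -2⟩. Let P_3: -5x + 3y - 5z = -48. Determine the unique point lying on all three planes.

P_2: n·r = n·S gives -3x - 2z = -16.
Solving the 3×3 linear system -2x - 4y - z = 14, -3x - 2z = -16, -5x + 3y - 5z = -48 (e.g. by elimination or Cramer's rule, determinant = 17) gives (4, -6, 2).

(4, -6, 2)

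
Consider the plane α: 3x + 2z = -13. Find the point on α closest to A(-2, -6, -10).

(1, -6, -8)

Foot = A − λn with λ = (n·A − d)/|n|² = (-26 − (-13))/13 = -1.
Foot = (-2, -6, -10) − (-1)·(3, 0, 2) = (1, -6, -8).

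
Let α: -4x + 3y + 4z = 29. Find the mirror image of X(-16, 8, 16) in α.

λ = (n·X − d)/|n|² = (152 − 29)/41 = 3.
Reflection = X − 2λn = (-16, 8, 16) − 6·(-4, 3, 4) = (8, -10, -8).

(8, -10, -8)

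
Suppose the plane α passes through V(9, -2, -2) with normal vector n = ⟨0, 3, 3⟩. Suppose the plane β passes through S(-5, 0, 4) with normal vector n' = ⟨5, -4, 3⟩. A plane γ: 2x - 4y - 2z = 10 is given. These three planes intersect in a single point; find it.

α: n·r = n·V gives 3y + 3z = -12.
β: n'·r = n'·S gives 5x - 4y + 3z = -13.
Solving the 3×3 linear system 3y + 3z = -12, 5x - 4y + 3z = -13, 2x - 4y - 2z = 10 (e.g. by elimination or Cramer's rule, determinant = 12) gives (4, 3, -7).

(4, 3, -7)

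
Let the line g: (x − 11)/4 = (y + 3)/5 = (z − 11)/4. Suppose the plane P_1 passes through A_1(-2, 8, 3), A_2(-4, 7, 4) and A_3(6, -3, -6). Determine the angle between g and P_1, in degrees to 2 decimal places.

g has direction (4, 5, 4) through (11, -3, 11).
A_1A_2 = (-2, -1, 1), A_1A_3 = (8, -11, -9); a normal to P_1 is A_1A_2 × A_1A_3 = (20, -10, 30).
Using A_1: P_1 has equation 20x - 10y + 30z = -30.
sin θ = |n·v| / (|n||v|) = |150| / (√1400 · √57) = 0.53099.
θ ≈ 32.07°.

32.07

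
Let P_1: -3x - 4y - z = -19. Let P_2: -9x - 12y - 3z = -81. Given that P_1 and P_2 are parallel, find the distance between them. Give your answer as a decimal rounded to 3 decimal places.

Rescale P_2 by 1/3: -3x - 4y - z = -27. Then distance = |-19 − (-27)| / √26 ≈ 1.569.

1.569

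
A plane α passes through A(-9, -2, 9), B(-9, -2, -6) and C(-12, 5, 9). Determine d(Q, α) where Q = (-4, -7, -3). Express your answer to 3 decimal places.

2.626

AB = (0, 0, -15), AC = (-3, 7, 0); a normal to α is AB × AC = (105, 45, 0).
Using A: α has equation 105x + 45y = -1035.
n·Q − d = (105)·(-4) + (45)·(-7) + (0)·(-3) − (-1035) = 300; |n| = √13050.
Distance = |300| / √13050 = 300/√13050 ≈ 2.626.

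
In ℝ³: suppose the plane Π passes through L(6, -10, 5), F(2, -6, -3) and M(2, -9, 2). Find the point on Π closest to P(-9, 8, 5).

LF = (-4, 4, -8), LM = (-4, 1, -3); a normal to Π is LF × LM = (-4, 20, 12).
Using L: Π has equation -4x + 20y + 12z = -164.
Foot = P − λn with λ = (n·P − d)/|n|² = (256 − (-164))/560 = 3/4.
Foot = (-9, 8, 5) − (3/4)·(-4, 20, 12) = (-6, -7, -4).

(-6, -7, -4)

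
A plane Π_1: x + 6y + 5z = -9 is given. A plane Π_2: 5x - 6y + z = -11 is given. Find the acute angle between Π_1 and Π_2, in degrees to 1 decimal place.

65.2

cos θ = |n₁·n₂| / (|n₁||n₂|) = |-26| / (√62 · √62).
θ = arccos(0.41935) ≈ 65.2°.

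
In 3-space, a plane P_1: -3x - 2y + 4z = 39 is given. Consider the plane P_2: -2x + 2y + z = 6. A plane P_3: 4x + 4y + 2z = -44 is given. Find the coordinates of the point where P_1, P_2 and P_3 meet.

Solving the 3×3 linear system -3x - 2y + 4z = 39, -2x + 2y + z = 6, 4x + 4y + 2z = -44 (e.g. by elimination or Cramer's rule, determinant = -80) gives (-7, -5, 2).

(-7, -5, 2)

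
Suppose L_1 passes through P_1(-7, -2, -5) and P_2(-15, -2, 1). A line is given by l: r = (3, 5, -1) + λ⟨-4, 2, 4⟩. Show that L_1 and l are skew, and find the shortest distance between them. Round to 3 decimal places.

A direction vector for L_1 is P_2 − P_1 = (-8, 0, 6).
Common perpendicular direction n = (-8, 0, 6) × (-4, 2, 4) = (-12, 8, -16).
With w = (3, 5, -1) − (-7, -2, -5) = (10, 7, 4), w · n = -128.
Since n ≠ 0 the lines are not parallel, and w · n = -128 ≠ 0 so they do not intersect; hence they are skew.
Distance = |w · n| / |n| = |-128| / √464 ≈ 5.942.

5.942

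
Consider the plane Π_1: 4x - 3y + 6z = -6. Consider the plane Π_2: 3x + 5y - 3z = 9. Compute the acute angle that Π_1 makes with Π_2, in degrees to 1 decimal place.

65.8

cos θ = |n₁·n₂| / (|n₁||n₂|) = |-21| / (√61 · √43).
θ = arccos(0.41003) ≈ 65.8°.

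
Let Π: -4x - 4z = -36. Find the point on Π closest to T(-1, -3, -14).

(11, -3, -2)

Foot = T − λn with λ = (n·T − d)/|n|² = (60 − (-36))/32 = 3.
Foot = (-1, -3, -14) − 3·(-4, 0, -4) = (11, -3, -2).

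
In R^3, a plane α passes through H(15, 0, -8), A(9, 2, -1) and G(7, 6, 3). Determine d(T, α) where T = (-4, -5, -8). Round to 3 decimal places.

11.000

HA = (-6, 2, 7), HG = (-8, 6, 11); a normal to α is HA × HG = (-20, 10, -20).
Using H: α has equation -20x + 10y - 20z = -140.
n·T − d = (-20)·(-4) + (10)·(-5) + (-20)·(-8) − (-140) = 330; |n| = √900.
Distance = |330| / √900 = 330/√900 ≈ 11.000.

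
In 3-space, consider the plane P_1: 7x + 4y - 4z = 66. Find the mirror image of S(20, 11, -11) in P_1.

λ = (n·S − d)/|n|² = (228 − 66)/81 = 2.
Reflection = S − 2λn = (20, 11, -11) − 4·(7, 4, -4) = (-8, -5, 5).

(-8, -5, 5)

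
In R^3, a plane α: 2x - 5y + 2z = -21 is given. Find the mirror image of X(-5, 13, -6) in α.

λ = (n·X − d)/|n|² = (-87 − (-21))/33 = -2.
Reflection = X − 2λn = (-5, 13, -6) − (-4)·(2, -5, 2) = (3, -7, 2).

(3, -7, 2)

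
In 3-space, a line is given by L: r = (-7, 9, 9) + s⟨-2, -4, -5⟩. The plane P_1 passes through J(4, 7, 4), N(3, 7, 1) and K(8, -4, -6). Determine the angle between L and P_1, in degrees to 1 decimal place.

21.0

JN = (-1, 0, -3), JK = (4, -11, -10); a normal to P_1 is JN × JK = (-33, -22, 11).
Using J: P_1 has equation -33x - 22y + 11z = -242.
sin θ = |n·v| / (|n||v|) = |99| / (√1694 · √45) = 0.35857.
θ ≈ 21.0°.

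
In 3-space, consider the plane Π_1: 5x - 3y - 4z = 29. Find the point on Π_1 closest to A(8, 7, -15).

(3, 10, -11)

Foot = A − λn with λ = (n·A − d)/|n|² = (79 − 29)/50 = 1.
Foot = (8, 7, -15) − 1·(5, -3, -4) = (3, 10, -11).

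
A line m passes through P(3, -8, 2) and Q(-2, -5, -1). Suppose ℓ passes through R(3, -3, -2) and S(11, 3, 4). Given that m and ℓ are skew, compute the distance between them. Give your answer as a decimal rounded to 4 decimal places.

A direction vector for m is Q − P = (-5, 3, -3).
A direction vector for ℓ is S − R = (8, 6, 6).
Common perpendicular direction n = (-5, 3, -3) × (8, 6, 6) = (36, 6, -54).
With w = (3, -3, -2) − (3, -8, 2) = (0, 5, -4), w · n = 246.
Distance = |w · n| / |n| = |246| / √4248 ≈ 3.7744.

3.7744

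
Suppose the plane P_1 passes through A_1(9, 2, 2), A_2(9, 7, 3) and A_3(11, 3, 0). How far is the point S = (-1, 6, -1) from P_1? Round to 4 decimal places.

A_1A_2 = (0, 5, 1), A_1A_3 = (2, 1, -2); a normal to P_1 is A_1A_2 × A_1A_3 = (-11, 2, -10).
Using A_1: P_1 has equation -11x + 2y - 10z = -115.
n·S − d = (-11)·(-1) + (2)·(6) + (-10)·(-1) − (-115) = 148; |n| = √225.
Distance = |148| / √225 = 148/√225 ≈ 9.8667.

9.8667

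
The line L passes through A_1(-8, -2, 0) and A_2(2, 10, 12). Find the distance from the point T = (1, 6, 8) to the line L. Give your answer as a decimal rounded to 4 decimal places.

A direction vector for L is A_2 − A_1 = (10, 12, 12).
Taking (-8, -2, 0) on L with direction v = (10, 12, 12): w = T − (-8, -2, 0) = (9, 8, 8), and w × v = (0, -28, 28).
Distance = |w × v| / |v| = √1568 / √388 ≈ 2.0103.

2.0103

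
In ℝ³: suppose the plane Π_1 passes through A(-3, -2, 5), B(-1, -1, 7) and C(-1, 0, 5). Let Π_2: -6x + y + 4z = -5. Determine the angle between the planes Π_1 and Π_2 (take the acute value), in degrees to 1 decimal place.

34.5

AB = (2, 1, 2), AC = (2, 2, 0); a normal to Π_1 is AB × AC = (-4, 4, 2).
Using A: Π_1 has equation -4x + 4y + 2z = 14.
cos θ = |n₁·n₂| / (|n₁||n₂|) = |36| / (√36 · √53).
θ = arccos(0.82416) ≈ 34.5°.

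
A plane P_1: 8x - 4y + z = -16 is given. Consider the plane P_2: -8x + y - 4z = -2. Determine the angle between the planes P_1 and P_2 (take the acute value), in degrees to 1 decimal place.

27.3

cos θ = |n₁·n₂| / (|n₁||n₂|) = |-72| / (√81 · √81).
θ = arccos(0.88889) ≈ 27.3°.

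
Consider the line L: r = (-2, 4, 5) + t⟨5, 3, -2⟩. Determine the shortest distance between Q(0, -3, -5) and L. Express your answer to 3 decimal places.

12.283

Taking (-2, 4, 5) on L with direction v = (5, 3, -2): w = Q − (-2, 4, 5) = (2, -7, -10), and w × v = (44, -46, 41).
Distance = |w × v| / |v| = √5733 / √38 ≈ 12.283.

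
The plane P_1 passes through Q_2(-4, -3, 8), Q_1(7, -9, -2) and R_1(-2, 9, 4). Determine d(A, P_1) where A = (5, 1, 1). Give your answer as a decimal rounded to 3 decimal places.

1.873

Q_2Q_1 = (11, -6, -10), Q_2R_1 = (2, 12, -4); a normal to P_1 is Q_2Q_1 × Q_2R_1 = (144, 24, 144).
Using Q_2: P_1 has equation 144x + 24y + 144z = 504.
n·A − d = (144)·(5) + (24)·(1) + (144)·(1) − 504 = 384; |n| = √42048.
Distance = |384| / √42048 = 384/√42048 ≈ 1.873.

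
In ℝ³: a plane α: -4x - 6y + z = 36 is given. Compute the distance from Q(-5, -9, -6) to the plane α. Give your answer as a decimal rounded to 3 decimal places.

n·Q − d = (-4)·(-5) + (-6)·(-9) + (1)·(-6) − 36 = 32; |n| = √53.
Distance = |32| / √53 = 32/√53 ≈ 4.396.

4.396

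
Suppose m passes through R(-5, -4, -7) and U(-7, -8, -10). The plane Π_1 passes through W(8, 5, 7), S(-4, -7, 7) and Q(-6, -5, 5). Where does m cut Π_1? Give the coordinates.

(1, 8, 2)

A direction vector for m is U − R = (-2, -4, -3).
WS = (-12, -12, 0), WQ = (-14, -10, -2); a normal to Π_1 is WS × WQ = (24, -24, -48).
Using W: Π_1 has equation 24x - 24y - 48z = -264.
Substitute r = (-5, -4, -7) + t(-2, -4, -3) into the plane: 312 + 192t = -264, so t = -3.
Intersection: (-5, -4, -7) + (-3)·(-2, -4, -3) = (1, 8, 2).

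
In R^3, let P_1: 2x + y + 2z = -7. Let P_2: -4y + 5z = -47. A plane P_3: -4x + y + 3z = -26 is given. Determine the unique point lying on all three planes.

Solving the 3×3 linear system 2x + y + 2z = -7, -4y + 5z = -47, -4x + y + 3z = -26 (e.g. by elimination or Cramer's rule, determinant = -86) gives (2, 3, -7).

(2, 3, -7)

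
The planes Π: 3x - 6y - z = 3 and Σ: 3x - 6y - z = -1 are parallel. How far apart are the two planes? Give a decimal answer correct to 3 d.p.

0.590

Same normal n = (3, -6, -1) with |n| = √46; distance = |3 − (-1)| / |n| = 4/√46 ≈ 0.590.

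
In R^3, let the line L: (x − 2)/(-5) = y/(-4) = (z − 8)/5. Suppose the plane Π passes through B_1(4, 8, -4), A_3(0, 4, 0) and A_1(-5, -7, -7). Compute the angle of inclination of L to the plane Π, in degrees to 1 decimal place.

3.8

L has direction (-5, -4, 5) through (2, 0, 8).
B_1A_3 = (-4, -4, 4), B_1A_1 = (-9, -15, -3); a normal to Π is B_1A_3 × B_1A_1 = (72, -48, 24).
Using B_1: Π has equation 72x - 48y + 24z = -192.
sin θ = |n·v| / (|n||v|) = |-48| / (√8064 · √66) = 0.06580.
θ ≈ 3.8°.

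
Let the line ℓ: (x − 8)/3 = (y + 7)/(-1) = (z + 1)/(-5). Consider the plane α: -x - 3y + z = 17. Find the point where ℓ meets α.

(5, -6, 4)

ℓ has direction (3, -1, -5) through (8, -7, -1).
Substitute r = (8, -7, -1) + t(3, -1, -5) into the plane: 12 + (-5)t = 17, so t = -1.
Intersection: (8, -7, -1) + (-1)·(3, -1, -5) = (5, -6, 4).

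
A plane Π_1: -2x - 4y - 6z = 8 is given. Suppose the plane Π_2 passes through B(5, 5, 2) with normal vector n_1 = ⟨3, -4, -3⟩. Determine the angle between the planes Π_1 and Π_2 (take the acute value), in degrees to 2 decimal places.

50.08

Π_2: n_1·r = n_1·B gives 3x - 4y - 3z = -11.
cos θ = |n₁·n₂| / (|n₁||n₂|) = |28| / (√56 · √34).
θ = arccos(0.64169) ≈ 50.08°.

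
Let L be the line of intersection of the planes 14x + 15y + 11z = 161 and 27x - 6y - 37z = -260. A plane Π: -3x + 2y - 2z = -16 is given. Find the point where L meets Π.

(2, 3, 8)

Direction of L: (14, 15, 11) × (27, -6, -37) = (-489, 815, -489).
A point on L: solving the two plane equations with x = -4 gives (-4, 13, 2).
Substitute r = (-4, 13, 2) + t(-489, 815, -489) into the plane: 34 + 4075t = -16, so t = -2/163.
Intersection: (-4, 13, 2) + (-2/163)·(-489, 815, -489) = (2, 3, 8).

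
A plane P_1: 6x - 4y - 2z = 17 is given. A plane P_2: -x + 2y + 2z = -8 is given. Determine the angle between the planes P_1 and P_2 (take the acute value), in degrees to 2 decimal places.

cos θ = |n₁·n₂| / (|n₁||n₂|) = |-18| / (√56 · √9).
θ = arccos(0.80178) ≈ 36.70°.

36.70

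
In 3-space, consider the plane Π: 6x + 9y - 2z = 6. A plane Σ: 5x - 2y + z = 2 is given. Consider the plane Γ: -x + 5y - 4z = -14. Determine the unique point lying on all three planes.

(0, 2, 6)

Solving the 3×3 linear system 6x + 9y - 2z = 6, 5x - 2y + z = 2, -x + 5y - 4z = -14 (e.g. by elimination or Cramer's rule, determinant = 143) gives (0, 2, 6).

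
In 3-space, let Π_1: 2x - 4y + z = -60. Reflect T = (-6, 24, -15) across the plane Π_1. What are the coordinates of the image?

(6, 0, -9)

λ = (n·T − d)/|n|² = (-123 − (-60))/21 = -3.
Reflection = T − 2λn = (-6, 24, -15) − (-6)·(2, -4, 1) = (6, 0, -9).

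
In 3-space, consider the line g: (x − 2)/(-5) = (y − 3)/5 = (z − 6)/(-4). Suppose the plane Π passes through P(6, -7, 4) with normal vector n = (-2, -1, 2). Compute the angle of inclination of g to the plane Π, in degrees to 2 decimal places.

7.07

g has direction (-5, 5, -4) through (2, 3, 6).
Π: n·r = n·P gives -2x - y + 2z = 3.
sin θ = |n·v| / (|n||v|) = |-3| / (√9 · √66) = 0.12309.
θ ≈ 7.07°.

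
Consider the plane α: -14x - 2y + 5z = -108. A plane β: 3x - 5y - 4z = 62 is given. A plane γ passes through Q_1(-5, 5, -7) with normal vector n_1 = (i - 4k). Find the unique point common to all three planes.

γ: n_1·r = n_1·Q_1 gives x - 4z = 23.
Solving the 3×3 linear system -14x - 2y + 5z = -108, 3x - 5y - 4z = 62, x - 4z = 23 (e.g. by elimination or Cramer's rule, determinant = -271) gives (7, -5, -4).

(7, -5, -4)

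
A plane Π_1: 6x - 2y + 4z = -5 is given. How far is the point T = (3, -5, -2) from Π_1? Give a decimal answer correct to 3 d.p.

3.341

n·T − d = (6)·(3) + (-2)·(-5) + (4)·(-2) − (-5) = 25; |n| = √56.
Distance = |25| / √56 = 25/√56 ≈ 3.341.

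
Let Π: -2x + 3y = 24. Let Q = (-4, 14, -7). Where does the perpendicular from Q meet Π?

Foot = Q − λn with λ = (n·Q − d)/|n|² = (50 − 24)/13 = 2.
Foot = (-4, 14, -7) − 2·(-2, 3, 0) = (0, 8, -7).

(0, 8, -7)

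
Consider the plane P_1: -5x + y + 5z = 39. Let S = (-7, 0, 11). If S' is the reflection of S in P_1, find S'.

λ = (n·S − d)/|n|² = (90 − 39)/51 = 1.
Reflection = S − 2λn = (-7, 0, 11) − 2·(-5, 1, 5) = (3, -2, 1).

(3, -2, 1)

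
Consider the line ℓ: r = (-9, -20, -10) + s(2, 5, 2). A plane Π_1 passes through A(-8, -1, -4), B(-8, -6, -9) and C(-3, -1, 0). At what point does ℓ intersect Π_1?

(-3, -5, -4)

AB = (0, -5, -5), AC = (5, 0, 4); a normal to Π_1 is AB × AC = (-20, -25, 25).
Using A: Π_1 has equation -20x - 25y + 25z = 85.
Substitute r = (-9, -20, -10) + t(2, 5, 2) into the plane: 430 + (-115)t = 85, so t = 3.
Intersection: (-9, -20, -10) + 3·(2, 5, 2) = (-3, -5, -4).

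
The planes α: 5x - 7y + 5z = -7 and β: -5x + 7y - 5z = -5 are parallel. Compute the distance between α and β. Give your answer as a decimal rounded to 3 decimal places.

1.206

Rescale β by 1/(-1): 5x - 7y + 5z = 5. Then distance = |-7 − 5| / √99 ≈ 1.206.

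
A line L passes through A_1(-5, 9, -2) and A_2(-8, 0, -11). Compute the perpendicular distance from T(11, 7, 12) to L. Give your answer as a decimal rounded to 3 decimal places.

17.711

A direction vector for L is A_2 − A_1 = (-3, -9, -9).
Taking (-5, 9, -2) on L with direction v = (-3, -9, -9): w = T − (-5, 9, -2) = (16, -2, 14), and w × v = (144, 102, -150).
Distance = |w × v| / |v| = √53640 / √171 ≈ 17.711.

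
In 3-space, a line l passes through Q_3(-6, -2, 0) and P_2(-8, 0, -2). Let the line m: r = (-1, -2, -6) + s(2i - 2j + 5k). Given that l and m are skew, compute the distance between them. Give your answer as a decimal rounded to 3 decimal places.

A direction vector for l is P_2 − Q_3 = (-2, 2, -2).
Common perpendicular direction n = (-2, 2, -2) × (2, -2, 5) = (6, 6, 0).
With w = (-1, -2, -6) − (-6, -2, 0) = (5, 0, -6), w · n = 30.
Distance = |w · n| / |n| = |30| / √72 ≈ 3.536.

3.536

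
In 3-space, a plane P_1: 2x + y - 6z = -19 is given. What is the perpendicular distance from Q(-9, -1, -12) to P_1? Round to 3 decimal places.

n·Q − d = (2)·(-9) + (1)·(-1) + (-6)·(-12) − (-19) = 72; |n| = √41.
Distance = |72| / √41 = 72/√41 ≈ 11.245.

11.245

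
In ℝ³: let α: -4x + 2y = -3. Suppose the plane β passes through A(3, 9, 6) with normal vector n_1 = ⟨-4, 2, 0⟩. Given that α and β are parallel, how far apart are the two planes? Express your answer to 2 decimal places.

β: n_1·r = n_1·A gives -4x + 2y = 6.
Same normal n = (-4, 2, 0) with |n| = √20; distance = |-3 − 6| / |n| = 9/√20 ≈ 2.01.

2.01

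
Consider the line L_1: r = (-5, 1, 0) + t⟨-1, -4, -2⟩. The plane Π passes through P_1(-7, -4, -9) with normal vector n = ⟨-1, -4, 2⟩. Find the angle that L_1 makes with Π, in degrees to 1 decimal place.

38.2

Π: n·r = n·P_1 gives -x - 4y + 2z = 5.
sin θ = |n·v| / (|n||v|) = |13| / (√21 · √21) = 0.61905.
θ ≈ 38.2°.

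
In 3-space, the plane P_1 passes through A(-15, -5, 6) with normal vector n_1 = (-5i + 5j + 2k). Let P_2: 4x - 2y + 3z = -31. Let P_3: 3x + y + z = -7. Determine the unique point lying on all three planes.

(-5, 7, 1)

P_1: n_1·r = n_1·A gives -5x + 5y + 2z = 62.
Solving the 3×3 linear system -5x + 5y + 2z = 62, 4x - 2y + 3z = -31, 3x + y + z = -7 (e.g. by elimination or Cramer's rule, determinant = 70) gives (-5, 7, 1).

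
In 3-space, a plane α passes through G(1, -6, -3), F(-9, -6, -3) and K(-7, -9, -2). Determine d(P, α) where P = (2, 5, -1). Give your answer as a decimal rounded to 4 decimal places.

GF = (-10, 0, 0), GK = (-8, -3, 1); a normal to α is GF × GK = (0, 10, 30).
Using G: α has equation 10y + 30z = -150.
n·P − d = (0)·(2) + (10)·(5) + (30)·(-1) − (-150) = 170; |n| = √1000.
Distance = |170| / √1000 = 170/√1000 ≈ 5.3759.

5.3759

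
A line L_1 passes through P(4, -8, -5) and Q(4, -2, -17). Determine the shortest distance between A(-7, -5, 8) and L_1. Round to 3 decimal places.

13.900

A direction vector for L_1 is Q − P = (0, 6, -12).
Taking (4, -8, -5) on L_1 with direction v = (0, 6, -12): w = A − (4, -8, -5) = (-11, 3, 13), and w × v = (-114, -132, -66).
Distance = |w × v| / |v| = √34776 / √180 ≈ 13.900.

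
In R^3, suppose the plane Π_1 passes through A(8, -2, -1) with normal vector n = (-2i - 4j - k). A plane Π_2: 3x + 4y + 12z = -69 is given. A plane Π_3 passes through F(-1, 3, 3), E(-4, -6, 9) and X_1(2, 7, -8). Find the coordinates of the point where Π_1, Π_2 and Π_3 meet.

(1, 3, -7)

Π_1: n·r = n·A gives -2x - 4y - z = -7.
FE = (-3, -9, 6), FX_1 = (3, 4, -11); a normal to Π_3 is FE × FX_1 = (75, -15, 15).
Using F: Π_3 has equation 75x - 15y + 15z = -75.
Solving the 3×3 linear system -2x - 4y - z = -7, 3x + 4y + 12z = -69, 75x - 15y + 15z = -75 (e.g. by elimination or Cramer's rule, determinant = -3555) gives (1, 3, -7).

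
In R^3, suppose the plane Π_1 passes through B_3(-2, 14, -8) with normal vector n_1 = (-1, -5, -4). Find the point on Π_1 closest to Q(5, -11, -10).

(8, 4, 2)

Π_1: n_1·r = n_1·B_3 gives -x - 5y - 4z = -36.
Foot = Q − λn with λ = (n·Q − d)/|n|² = (90 − (-36))/42 = 3.
Foot = (5, -11, -10) − 3·(-1, -5, -4) = (8, 4, 2).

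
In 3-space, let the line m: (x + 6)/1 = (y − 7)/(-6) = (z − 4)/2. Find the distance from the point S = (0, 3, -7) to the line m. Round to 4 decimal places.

m has direction (1, -6, 2) through (-6, 7, 4).
Taking (-6, 7, 4) on m with direction v = (1, -6, 2): w = S − (-6, 7, 4) = (6, -4, -11), and w × v = (-74, -23, -32).
Distance = |w × v| / |v| = √7029 / √41 ≈ 13.0935.

13.0935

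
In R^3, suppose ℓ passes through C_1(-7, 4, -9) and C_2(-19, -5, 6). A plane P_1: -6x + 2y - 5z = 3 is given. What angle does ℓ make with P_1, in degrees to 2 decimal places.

7.05

A direction vector for ℓ is C_2 − C_1 = (-12, -9, 15).
sin θ = |n·v| / (|n||v|) = |-21| / (√65 · √450) = 0.12279.
θ ≈ 7.05°.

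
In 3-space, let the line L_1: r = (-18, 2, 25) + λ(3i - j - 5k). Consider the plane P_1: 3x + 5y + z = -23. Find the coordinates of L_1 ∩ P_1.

Substitute r = (-18, 2, 25) + t(3, -1, -5) into the plane: -19 + (-1)t = -23, so t = 4.
Intersection: (-18, 2, 25) + 4·(3, -1, -5) = (-6, -2, 5).

(-6, -2, 5)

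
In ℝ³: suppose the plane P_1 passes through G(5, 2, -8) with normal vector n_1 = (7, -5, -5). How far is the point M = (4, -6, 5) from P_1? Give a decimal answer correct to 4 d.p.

3.2161

P_1: n_1·r = n_1·G gives 7x - 5y - 5z = 65.
n·M − d = (7)·(4) + (-5)·(-6) + (-5)·(5) − 65 = -32; |n| = √99.
Distance = |-32| / √99 = 32/√99 ≈ 3.2161.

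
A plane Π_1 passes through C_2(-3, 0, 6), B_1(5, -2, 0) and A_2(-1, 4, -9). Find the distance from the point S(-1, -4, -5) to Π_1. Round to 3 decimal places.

C_2B_1 = (8, -2, -6), C_2A_2 = (2, 4, -15); a normal to Π_1 is C_2B_1 × C_2A_2 = (54, 108, 36).
Using C_2: Π_1 has equation 54x + 108y + 36z = 54.
n·S − d = (54)·(-1) + (108)·(-4) + (36)·(-5) − 54 = -720; |n| = √15876.
Distance = |-720| / √15876 = 720/√15876 ≈ 5.714.

5.714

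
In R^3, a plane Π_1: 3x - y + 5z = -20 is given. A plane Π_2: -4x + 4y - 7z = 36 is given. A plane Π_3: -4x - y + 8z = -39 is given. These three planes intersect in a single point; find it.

(1, 3, -4)

Solving the 3×3 linear system 3x - y + 5z = -20, -4x + 4y - 7z = 36, -4x - y + 8z = -39 (e.g. by elimination or Cramer's rule, determinant = 115) gives (1, 3, -4).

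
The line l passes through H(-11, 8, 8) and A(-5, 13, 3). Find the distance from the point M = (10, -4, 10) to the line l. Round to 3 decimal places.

23.506

A direction vector for l is A − H = (6, 5, -5).
Taking (-11, 8, 8) on l with direction v = (6, 5, -5): w = M − (-11, 8, 8) = (21, -12, 2), and w × v = (50, 117, 177).
Distance = |w × v| / |v| = √47518 / √86 ≈ 23.506.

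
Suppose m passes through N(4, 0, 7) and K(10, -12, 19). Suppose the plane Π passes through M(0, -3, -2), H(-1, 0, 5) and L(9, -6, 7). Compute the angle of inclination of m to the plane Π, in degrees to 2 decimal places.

32.31

A direction vector for m is K − N = (6, -12, 12).
MH = (-1, 3, 7), ML = (9, -3, 9); a normal to Π is MH × ML = (48, 72, -24).
Using M: Π has equation 48x + 72y - 24z = -168.
sin θ = |n·v| / (|n||v|) = |-864| / (√8064 · √324) = 0.53452.
θ ≈ 32.31°.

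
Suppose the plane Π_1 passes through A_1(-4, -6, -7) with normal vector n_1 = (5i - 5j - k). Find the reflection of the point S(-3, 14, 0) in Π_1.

Π_1: n_1·r = n_1·A_1 gives 5x - 5y - z = 17.
λ = (n·S − d)/|n|² = (-85 − 17)/51 = -2.
Reflection = S − 2λn = (-3, 14, 0) − (-4)·(5, -5, -1) = (17, -6, -4).

(17, -6, -4)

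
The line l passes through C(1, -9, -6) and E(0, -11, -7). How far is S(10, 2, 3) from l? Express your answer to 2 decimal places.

A direction vector for l is E − C = (-1, -2, -1).
Taking (1, -9, -6) on l with direction v = (-1, -2, -1): w = S − (1, -9, -6) = (9, 11, 9), and w × v = (7, 0, -7).
Distance = |w × v| / |v| = √98 / √6 ≈ 4.04.

4.04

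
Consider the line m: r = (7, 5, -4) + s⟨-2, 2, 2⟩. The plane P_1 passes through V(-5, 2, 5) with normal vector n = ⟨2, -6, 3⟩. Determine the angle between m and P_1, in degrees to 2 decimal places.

P_1: n·r = n·V gives 2x - 6y + 3z = -7.
sin θ = |n·v| / (|n||v|) = |-10| / (√49 · √12) = 0.41239.
θ ≈ 24.36°.

24.36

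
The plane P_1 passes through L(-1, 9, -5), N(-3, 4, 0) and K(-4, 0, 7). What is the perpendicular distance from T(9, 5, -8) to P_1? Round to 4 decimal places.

LN = (-2, -5, 5), LK = (-3, -9, 12); a normal to P_1 is LN × LK = (-15, 9, 3).
Using L: P_1 has equation -15x + 9y + 3z = 81.
n·T − d = (-15)·(9) + (9)·(5) + (3)·(-8) − 81 = -195; |n| = √315.
Distance = |-195| / √315 = 195/√315 ≈ 10.9870.

10.9870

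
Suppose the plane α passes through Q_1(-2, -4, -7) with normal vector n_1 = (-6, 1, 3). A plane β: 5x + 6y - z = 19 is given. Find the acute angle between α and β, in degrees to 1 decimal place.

59.6

α: n_1·r = n_1·Q_1 gives -6x + y + 3z = -13.
cos θ = |n₁·n₂| / (|n₁||n₂|) = |-27| / (√46 · √62).
θ = arccos(0.50558) ≈ 59.6°.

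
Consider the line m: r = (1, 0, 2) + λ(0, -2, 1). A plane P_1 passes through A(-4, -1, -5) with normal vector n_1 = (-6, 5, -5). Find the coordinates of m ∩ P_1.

(1, 8, -2)

P_1: n_1·r = n_1·A gives -6x + 5y - 5z = 44.
Substitute r = (1, 0, 2) + t(0, -2, 1) into the plane: -16 + (-15)t = 44, so t = -4.
Intersection: (1, 0, 2) + (-4)·(0, -2, 1) = (1, 8, -2).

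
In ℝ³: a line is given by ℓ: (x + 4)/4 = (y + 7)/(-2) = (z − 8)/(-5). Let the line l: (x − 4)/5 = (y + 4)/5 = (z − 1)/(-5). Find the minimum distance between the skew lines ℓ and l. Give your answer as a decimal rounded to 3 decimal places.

ℓ has direction (4, -2, -5) through (-4, -7, 8).
l has direction (5, 5, -5) through (4, -4, 1).
Common perpendicular direction n = (4, -2, -5) × (5, 5, -5) = (35, -5, 30).
With w = (4, -4, 1) − (-4, -7, 8) = (8, 3, -7), w · n = 55.
Distance = |w · n| / |n| = |55| / √2150 ≈ 1.186.

1.186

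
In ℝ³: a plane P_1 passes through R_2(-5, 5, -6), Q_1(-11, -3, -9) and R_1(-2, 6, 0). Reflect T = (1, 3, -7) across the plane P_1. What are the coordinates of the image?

R_2Q_1 = (-6, -8, -3), R_2R_1 = (3, 1, 6); a normal to P_1 is R_2Q_1 × R_2R_1 = (-45, 27, 18).
Using R_2: P_1 has equation -45x + 27y + 18z = 252.
λ = (n·T − d)/|n|² = (-90 − 252)/3078 = -1/9.
Reflection = T − 2λn = (1, 3, -7) − (-2/9)·(-45, 27, 18) = (-9, 9, -3).

(-9, 9, -3)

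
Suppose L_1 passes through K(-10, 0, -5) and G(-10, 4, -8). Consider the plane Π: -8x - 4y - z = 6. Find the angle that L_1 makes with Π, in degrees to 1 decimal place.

A direction vector for L_1 is G − K = (0, 4, -3).
sin θ = |n·v| / (|n||v|) = |-13| / (√81 · √25) = 0.28889.
θ ≈ 16.8°.

16.8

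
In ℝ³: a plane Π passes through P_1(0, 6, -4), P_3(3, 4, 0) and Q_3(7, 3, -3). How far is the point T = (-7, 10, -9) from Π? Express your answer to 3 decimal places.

P_1P_3 = (3, -2, 4), P_1Q_3 = (7, -3, 1); a normal to Π is P_1P_3 × P_1Q_3 = (10, 25, 5).
Using P_1: Π has equation 10x + 25y + 5z = 130.
n·T − d = (10)·(-7) + (25)·(10) + (5)·(-9) − 130 = 5; |n| = √750.
Distance = |5| / √750 = 5/√750 ≈ 0.183.

0.183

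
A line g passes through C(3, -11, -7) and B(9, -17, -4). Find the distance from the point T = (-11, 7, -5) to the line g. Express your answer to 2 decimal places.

9.84

A direction vector for g is B − C = (6, -6, 3).
Taking (3, -11, -7) on g with direction v = (6, -6, 3): w = T − (3, -11, -7) = (-14, 18, 2), and w × v = (66, 54, -24).
Distance = |w × v| / |v| = √7848 / √81 ≈ 9.84.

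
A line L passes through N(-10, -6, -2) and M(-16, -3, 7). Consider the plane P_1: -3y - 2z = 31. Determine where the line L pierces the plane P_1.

A direction vector for L is M − N = (-6, 3, 9).
Substitute r = (-10, -6, -2) + t(-6, 3, 9) into the plane: 22 + (-27)t = 31, so t = -1/3.
Intersection: (-10, -6, -2) + (-1/3)·(-6, 3, 9) = (-8, -7, -5).

(-8, -7, -5)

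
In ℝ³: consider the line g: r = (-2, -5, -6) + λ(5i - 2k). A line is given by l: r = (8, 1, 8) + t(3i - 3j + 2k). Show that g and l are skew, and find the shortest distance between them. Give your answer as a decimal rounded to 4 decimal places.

16.0967

Common perpendicular direction n = (5, 0, -2) × (3, -3, 2) = (-6, -16, -15).
With w = (8, 1, 8) − (-2, -5, -6) = (10, 6, 14), w · n = -366.
Since n ≠ 0 the lines are not parallel, and w · n = -366 ≠ 0 so they do not intersect; hence they are skew.
Distance = |w · n| / |n| = |-366| / √517 ≈ 16.0967.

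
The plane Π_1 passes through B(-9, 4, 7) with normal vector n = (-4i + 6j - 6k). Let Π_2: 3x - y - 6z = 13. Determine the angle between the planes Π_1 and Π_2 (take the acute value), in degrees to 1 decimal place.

Π_1: n·r = n·B gives -4x + 6y - 6z = 18.
cos θ = |n₁·n₂| / (|n₁||n₂|) = |18| / (√88 · √46).
θ = arccos(0.28291) ≈ 73.6°.

73.6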